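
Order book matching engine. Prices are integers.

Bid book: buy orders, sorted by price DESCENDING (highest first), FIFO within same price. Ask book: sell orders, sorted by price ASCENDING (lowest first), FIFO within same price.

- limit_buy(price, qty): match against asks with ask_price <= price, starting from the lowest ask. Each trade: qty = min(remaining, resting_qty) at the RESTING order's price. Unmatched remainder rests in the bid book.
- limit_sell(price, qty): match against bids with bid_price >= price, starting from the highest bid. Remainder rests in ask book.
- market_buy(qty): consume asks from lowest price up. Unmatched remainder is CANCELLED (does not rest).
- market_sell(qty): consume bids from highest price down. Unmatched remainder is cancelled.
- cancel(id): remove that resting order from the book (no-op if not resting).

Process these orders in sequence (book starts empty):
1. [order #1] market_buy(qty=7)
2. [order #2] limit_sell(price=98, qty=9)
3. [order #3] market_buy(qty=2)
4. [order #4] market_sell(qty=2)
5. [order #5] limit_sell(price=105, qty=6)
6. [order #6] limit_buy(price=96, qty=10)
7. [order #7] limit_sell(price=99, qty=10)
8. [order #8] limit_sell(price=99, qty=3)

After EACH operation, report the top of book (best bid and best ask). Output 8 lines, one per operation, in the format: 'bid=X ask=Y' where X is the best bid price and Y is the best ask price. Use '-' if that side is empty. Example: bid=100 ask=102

Answer: bid=- ask=-
bid=- ask=98
bid=- ask=98
bid=- ask=98
bid=- ask=98
bid=96 ask=98
bid=96 ask=98
bid=96 ask=98

Derivation:
After op 1 [order #1] market_buy(qty=7): fills=none; bids=[-] asks=[-]
After op 2 [order #2] limit_sell(price=98, qty=9): fills=none; bids=[-] asks=[#2:9@98]
After op 3 [order #3] market_buy(qty=2): fills=#3x#2:2@98; bids=[-] asks=[#2:7@98]
After op 4 [order #4] market_sell(qty=2): fills=none; bids=[-] asks=[#2:7@98]
After op 5 [order #5] limit_sell(price=105, qty=6): fills=none; bids=[-] asks=[#2:7@98 #5:6@105]
After op 6 [order #6] limit_buy(price=96, qty=10): fills=none; bids=[#6:10@96] asks=[#2:7@98 #5:6@105]
After op 7 [order #7] limit_sell(price=99, qty=10): fills=none; bids=[#6:10@96] asks=[#2:7@98 #7:10@99 #5:6@105]
After op 8 [order #8] limit_sell(price=99, qty=3): fills=none; bids=[#6:10@96] asks=[#2:7@98 #7:10@99 #8:3@99 #5:6@105]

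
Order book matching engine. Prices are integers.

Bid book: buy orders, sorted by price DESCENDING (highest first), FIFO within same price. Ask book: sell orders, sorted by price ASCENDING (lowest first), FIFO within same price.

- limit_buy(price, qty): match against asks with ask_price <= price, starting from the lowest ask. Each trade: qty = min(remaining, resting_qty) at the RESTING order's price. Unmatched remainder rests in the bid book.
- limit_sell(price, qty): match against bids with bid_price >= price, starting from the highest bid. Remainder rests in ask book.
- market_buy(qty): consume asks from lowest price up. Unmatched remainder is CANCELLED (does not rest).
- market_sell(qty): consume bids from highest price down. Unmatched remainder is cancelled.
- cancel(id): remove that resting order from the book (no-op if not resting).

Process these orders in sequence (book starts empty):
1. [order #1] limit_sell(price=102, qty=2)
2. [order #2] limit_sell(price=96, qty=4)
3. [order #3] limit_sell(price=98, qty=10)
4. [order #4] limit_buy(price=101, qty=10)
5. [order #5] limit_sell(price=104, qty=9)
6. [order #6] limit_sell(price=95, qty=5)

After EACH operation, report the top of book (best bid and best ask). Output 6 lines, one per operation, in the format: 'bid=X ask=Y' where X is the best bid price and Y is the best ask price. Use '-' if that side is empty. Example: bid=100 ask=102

Answer: bid=- ask=102
bid=- ask=96
bid=- ask=96
bid=- ask=98
bid=- ask=98
bid=- ask=95

Derivation:
After op 1 [order #1] limit_sell(price=102, qty=2): fills=none; bids=[-] asks=[#1:2@102]
After op 2 [order #2] limit_sell(price=96, qty=4): fills=none; bids=[-] asks=[#2:4@96 #1:2@102]
After op 3 [order #3] limit_sell(price=98, qty=10): fills=none; bids=[-] asks=[#2:4@96 #3:10@98 #1:2@102]
After op 4 [order #4] limit_buy(price=101, qty=10): fills=#4x#2:4@96 #4x#3:6@98; bids=[-] asks=[#3:4@98 #1:2@102]
After op 5 [order #5] limit_sell(price=104, qty=9): fills=none; bids=[-] asks=[#3:4@98 #1:2@102 #5:9@104]
After op 6 [order #6] limit_sell(price=95, qty=5): fills=none; bids=[-] asks=[#6:5@95 #3:4@98 #1:2@102 #5:9@104]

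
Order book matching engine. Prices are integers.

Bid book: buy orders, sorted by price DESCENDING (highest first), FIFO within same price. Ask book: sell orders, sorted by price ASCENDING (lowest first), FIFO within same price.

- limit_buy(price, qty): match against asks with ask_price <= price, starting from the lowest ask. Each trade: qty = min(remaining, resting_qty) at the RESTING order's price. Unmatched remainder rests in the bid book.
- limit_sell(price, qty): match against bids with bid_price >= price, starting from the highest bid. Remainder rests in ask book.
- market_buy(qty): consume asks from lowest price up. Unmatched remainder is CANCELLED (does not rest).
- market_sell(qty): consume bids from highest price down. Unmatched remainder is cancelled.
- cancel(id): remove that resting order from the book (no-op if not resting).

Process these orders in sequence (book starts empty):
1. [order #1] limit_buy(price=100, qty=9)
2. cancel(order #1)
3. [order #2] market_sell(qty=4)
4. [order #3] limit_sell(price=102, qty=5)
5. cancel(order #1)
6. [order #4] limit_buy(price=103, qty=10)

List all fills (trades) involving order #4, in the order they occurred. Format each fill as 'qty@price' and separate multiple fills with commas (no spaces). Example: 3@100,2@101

Answer: 5@102

Derivation:
After op 1 [order #1] limit_buy(price=100, qty=9): fills=none; bids=[#1:9@100] asks=[-]
After op 2 cancel(order #1): fills=none; bids=[-] asks=[-]
After op 3 [order #2] market_sell(qty=4): fills=none; bids=[-] asks=[-]
After op 4 [order #3] limit_sell(price=102, qty=5): fills=none; bids=[-] asks=[#3:5@102]
After op 5 cancel(order #1): fills=none; bids=[-] asks=[#3:5@102]
After op 6 [order #4] limit_buy(price=103, qty=10): fills=#4x#3:5@102; bids=[#4:5@103] asks=[-]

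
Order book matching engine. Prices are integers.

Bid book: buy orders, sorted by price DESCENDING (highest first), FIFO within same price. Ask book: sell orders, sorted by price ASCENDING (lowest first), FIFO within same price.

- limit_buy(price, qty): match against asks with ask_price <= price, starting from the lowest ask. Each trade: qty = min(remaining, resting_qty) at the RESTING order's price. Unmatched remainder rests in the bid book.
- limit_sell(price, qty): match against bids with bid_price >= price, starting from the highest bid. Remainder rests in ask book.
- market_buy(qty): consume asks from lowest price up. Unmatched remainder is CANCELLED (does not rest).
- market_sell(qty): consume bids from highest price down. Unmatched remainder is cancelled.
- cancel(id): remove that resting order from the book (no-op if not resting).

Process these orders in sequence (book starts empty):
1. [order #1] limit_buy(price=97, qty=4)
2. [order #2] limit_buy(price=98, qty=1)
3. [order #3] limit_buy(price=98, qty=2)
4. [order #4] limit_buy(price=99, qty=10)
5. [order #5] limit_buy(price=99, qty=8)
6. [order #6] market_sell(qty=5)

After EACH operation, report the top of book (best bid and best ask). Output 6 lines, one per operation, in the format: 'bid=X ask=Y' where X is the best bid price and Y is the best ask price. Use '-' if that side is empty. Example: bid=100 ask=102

Answer: bid=97 ask=-
bid=98 ask=-
bid=98 ask=-
bid=99 ask=-
bid=99 ask=-
bid=99 ask=-

Derivation:
After op 1 [order #1] limit_buy(price=97, qty=4): fills=none; bids=[#1:4@97] asks=[-]
After op 2 [order #2] limit_buy(price=98, qty=1): fills=none; bids=[#2:1@98 #1:4@97] asks=[-]
After op 3 [order #3] limit_buy(price=98, qty=2): fills=none; bids=[#2:1@98 #3:2@98 #1:4@97] asks=[-]
After op 4 [order #4] limit_buy(price=99, qty=10): fills=none; bids=[#4:10@99 #2:1@98 #3:2@98 #1:4@97] asks=[-]
After op 5 [order #5] limit_buy(price=99, qty=8): fills=none; bids=[#4:10@99 #5:8@99 #2:1@98 #3:2@98 #1:4@97] asks=[-]
After op 6 [order #6] market_sell(qty=5): fills=#4x#6:5@99; bids=[#4:5@99 #5:8@99 #2:1@98 #3:2@98 #1:4@97] asks=[-]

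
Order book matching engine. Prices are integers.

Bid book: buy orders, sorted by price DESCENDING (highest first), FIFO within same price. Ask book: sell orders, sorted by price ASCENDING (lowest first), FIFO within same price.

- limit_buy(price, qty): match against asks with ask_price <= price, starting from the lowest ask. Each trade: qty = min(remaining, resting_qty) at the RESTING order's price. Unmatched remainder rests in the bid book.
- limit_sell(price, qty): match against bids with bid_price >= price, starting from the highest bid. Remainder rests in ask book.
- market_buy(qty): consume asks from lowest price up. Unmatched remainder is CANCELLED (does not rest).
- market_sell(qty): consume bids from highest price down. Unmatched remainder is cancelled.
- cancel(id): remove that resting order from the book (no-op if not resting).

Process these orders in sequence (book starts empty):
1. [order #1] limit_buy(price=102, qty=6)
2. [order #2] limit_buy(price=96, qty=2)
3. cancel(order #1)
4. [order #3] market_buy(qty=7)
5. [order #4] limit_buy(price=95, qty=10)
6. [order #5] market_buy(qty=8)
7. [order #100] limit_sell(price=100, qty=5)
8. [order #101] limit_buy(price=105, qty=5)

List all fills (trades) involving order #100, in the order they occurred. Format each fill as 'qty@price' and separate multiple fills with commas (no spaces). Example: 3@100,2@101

After op 1 [order #1] limit_buy(price=102, qty=6): fills=none; bids=[#1:6@102] asks=[-]
After op 2 [order #2] limit_buy(price=96, qty=2): fills=none; bids=[#1:6@102 #2:2@96] asks=[-]
After op 3 cancel(order #1): fills=none; bids=[#2:2@96] asks=[-]
After op 4 [order #3] market_buy(qty=7): fills=none; bids=[#2:2@96] asks=[-]
After op 5 [order #4] limit_buy(price=95, qty=10): fills=none; bids=[#2:2@96 #4:10@95] asks=[-]
After op 6 [order #5] market_buy(qty=8): fills=none; bids=[#2:2@96 #4:10@95] asks=[-]
After op 7 [order #100] limit_sell(price=100, qty=5): fills=none; bids=[#2:2@96 #4:10@95] asks=[#100:5@100]
After op 8 [order #101] limit_buy(price=105, qty=5): fills=#101x#100:5@100; bids=[#2:2@96 #4:10@95] asks=[-]

Answer: 5@100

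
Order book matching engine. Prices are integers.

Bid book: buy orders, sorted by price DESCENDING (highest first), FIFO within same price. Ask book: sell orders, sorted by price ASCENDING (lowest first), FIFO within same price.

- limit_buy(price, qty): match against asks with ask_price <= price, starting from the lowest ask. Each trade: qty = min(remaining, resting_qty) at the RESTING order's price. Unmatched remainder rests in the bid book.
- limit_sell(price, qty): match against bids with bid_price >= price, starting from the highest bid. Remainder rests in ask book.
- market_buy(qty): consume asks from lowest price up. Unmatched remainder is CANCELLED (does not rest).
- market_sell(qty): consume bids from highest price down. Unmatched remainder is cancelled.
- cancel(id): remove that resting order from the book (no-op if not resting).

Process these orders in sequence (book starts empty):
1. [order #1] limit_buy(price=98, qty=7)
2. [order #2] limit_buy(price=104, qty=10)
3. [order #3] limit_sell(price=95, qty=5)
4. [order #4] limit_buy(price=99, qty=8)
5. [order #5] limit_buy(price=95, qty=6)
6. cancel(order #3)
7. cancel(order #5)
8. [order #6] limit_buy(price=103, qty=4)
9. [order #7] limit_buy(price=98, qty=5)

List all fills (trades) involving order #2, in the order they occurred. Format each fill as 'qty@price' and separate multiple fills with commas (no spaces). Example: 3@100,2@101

Answer: 5@104

Derivation:
After op 1 [order #1] limit_buy(price=98, qty=7): fills=none; bids=[#1:7@98] asks=[-]
After op 2 [order #2] limit_buy(price=104, qty=10): fills=none; bids=[#2:10@104 #1:7@98] asks=[-]
After op 3 [order #3] limit_sell(price=95, qty=5): fills=#2x#3:5@104; bids=[#2:5@104 #1:7@98] asks=[-]
After op 4 [order #4] limit_buy(price=99, qty=8): fills=none; bids=[#2:5@104 #4:8@99 #1:7@98] asks=[-]
After op 5 [order #5] limit_buy(price=95, qty=6): fills=none; bids=[#2:5@104 #4:8@99 #1:7@98 #5:6@95] asks=[-]
After op 6 cancel(order #3): fills=none; bids=[#2:5@104 #4:8@99 #1:7@98 #5:6@95] asks=[-]
After op 7 cancel(order #5): fills=none; bids=[#2:5@104 #4:8@99 #1:7@98] asks=[-]
After op 8 [order #6] limit_buy(price=103, qty=4): fills=none; bids=[#2:5@104 #6:4@103 #4:8@99 #1:7@98] asks=[-]
After op 9 [order #7] limit_buy(price=98, qty=5): fills=none; bids=[#2:5@104 #6:4@103 #4:8@99 #1:7@98 #7:5@98] asks=[-]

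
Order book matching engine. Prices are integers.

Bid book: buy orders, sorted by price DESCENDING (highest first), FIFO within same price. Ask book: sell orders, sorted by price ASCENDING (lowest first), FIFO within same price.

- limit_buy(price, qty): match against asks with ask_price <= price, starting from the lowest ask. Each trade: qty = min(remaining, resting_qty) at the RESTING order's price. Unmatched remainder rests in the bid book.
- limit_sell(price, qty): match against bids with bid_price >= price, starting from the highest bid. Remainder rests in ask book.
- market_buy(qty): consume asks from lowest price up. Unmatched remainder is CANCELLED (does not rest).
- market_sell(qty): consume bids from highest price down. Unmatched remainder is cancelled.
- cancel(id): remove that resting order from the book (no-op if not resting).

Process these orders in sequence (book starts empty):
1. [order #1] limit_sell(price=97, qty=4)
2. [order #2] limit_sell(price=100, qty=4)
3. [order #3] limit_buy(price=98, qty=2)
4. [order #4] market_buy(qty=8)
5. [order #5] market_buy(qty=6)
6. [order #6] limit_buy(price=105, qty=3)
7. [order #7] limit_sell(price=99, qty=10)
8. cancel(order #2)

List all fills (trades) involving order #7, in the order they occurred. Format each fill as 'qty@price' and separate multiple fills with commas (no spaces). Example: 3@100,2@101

Answer: 3@105

Derivation:
After op 1 [order #1] limit_sell(price=97, qty=4): fills=none; bids=[-] asks=[#1:4@97]
After op 2 [order #2] limit_sell(price=100, qty=4): fills=none; bids=[-] asks=[#1:4@97 #2:4@100]
After op 3 [order #3] limit_buy(price=98, qty=2): fills=#3x#1:2@97; bids=[-] asks=[#1:2@97 #2:4@100]
After op 4 [order #4] market_buy(qty=8): fills=#4x#1:2@97 #4x#2:4@100; bids=[-] asks=[-]
After op 5 [order #5] market_buy(qty=6): fills=none; bids=[-] asks=[-]
After op 6 [order #6] limit_buy(price=105, qty=3): fills=none; bids=[#6:3@105] asks=[-]
After op 7 [order #7] limit_sell(price=99, qty=10): fills=#6x#7:3@105; bids=[-] asks=[#7:7@99]
After op 8 cancel(order #2): fills=none; bids=[-] asks=[#7:7@99]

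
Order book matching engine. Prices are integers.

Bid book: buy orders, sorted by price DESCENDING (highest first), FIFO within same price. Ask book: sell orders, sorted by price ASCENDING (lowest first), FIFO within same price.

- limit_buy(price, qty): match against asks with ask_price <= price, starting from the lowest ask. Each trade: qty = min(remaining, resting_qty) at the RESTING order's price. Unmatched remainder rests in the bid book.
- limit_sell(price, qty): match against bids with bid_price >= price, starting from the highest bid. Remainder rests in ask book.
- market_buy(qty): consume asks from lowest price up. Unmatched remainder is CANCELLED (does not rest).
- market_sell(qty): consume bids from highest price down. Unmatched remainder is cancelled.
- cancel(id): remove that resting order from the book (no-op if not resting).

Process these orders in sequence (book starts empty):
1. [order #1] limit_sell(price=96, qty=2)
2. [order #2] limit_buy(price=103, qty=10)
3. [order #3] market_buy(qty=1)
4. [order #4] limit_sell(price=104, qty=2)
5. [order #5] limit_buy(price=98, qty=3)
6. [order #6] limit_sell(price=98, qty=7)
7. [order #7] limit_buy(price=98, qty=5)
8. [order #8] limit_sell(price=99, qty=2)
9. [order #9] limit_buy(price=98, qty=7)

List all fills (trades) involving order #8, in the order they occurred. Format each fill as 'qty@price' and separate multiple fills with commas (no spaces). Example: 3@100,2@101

Answer: 1@103

Derivation:
After op 1 [order #1] limit_sell(price=96, qty=2): fills=none; bids=[-] asks=[#1:2@96]
After op 2 [order #2] limit_buy(price=103, qty=10): fills=#2x#1:2@96; bids=[#2:8@103] asks=[-]
After op 3 [order #3] market_buy(qty=1): fills=none; bids=[#2:8@103] asks=[-]
After op 4 [order #4] limit_sell(price=104, qty=2): fills=none; bids=[#2:8@103] asks=[#4:2@104]
After op 5 [order #5] limit_buy(price=98, qty=3): fills=none; bids=[#2:8@103 #5:3@98] asks=[#4:2@104]
After op 6 [order #6] limit_sell(price=98, qty=7): fills=#2x#6:7@103; bids=[#2:1@103 #5:3@98] asks=[#4:2@104]
After op 7 [order #7] limit_buy(price=98, qty=5): fills=none; bids=[#2:1@103 #5:3@98 #7:5@98] asks=[#4:2@104]
After op 8 [order #8] limit_sell(price=99, qty=2): fills=#2x#8:1@103; bids=[#5:3@98 #7:5@98] asks=[#8:1@99 #4:2@104]
After op 9 [order #9] limit_buy(price=98, qty=7): fills=none; bids=[#5:3@98 #7:5@98 #9:7@98] asks=[#8:1@99 #4:2@104]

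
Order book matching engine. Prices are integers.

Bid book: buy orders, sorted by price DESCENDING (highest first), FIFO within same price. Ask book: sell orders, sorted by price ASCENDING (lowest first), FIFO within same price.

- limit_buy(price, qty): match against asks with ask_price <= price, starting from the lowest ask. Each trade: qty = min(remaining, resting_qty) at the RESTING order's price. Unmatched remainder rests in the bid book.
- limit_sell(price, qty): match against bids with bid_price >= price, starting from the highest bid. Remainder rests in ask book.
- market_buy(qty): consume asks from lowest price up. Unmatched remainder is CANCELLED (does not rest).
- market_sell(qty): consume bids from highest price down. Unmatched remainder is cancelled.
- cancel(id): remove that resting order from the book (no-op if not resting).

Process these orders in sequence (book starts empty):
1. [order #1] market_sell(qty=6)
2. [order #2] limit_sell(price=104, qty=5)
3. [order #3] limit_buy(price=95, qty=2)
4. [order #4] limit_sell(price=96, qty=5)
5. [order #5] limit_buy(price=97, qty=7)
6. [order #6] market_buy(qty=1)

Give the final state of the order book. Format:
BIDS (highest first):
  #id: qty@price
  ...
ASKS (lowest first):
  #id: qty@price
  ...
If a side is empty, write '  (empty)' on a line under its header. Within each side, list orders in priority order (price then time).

Answer: BIDS (highest first):
  #5: 2@97
  #3: 2@95
ASKS (lowest first):
  #2: 4@104

Derivation:
After op 1 [order #1] market_sell(qty=6): fills=none; bids=[-] asks=[-]
After op 2 [order #2] limit_sell(price=104, qty=5): fills=none; bids=[-] asks=[#2:5@104]
After op 3 [order #3] limit_buy(price=95, qty=2): fills=none; bids=[#3:2@95] asks=[#2:5@104]
After op 4 [order #4] limit_sell(price=96, qty=5): fills=none; bids=[#3:2@95] asks=[#4:5@96 #2:5@104]
After op 5 [order #5] limit_buy(price=97, qty=7): fills=#5x#4:5@96; bids=[#5:2@97 #3:2@95] asks=[#2:5@104]
After op 6 [order #6] market_buy(qty=1): fills=#6x#2:1@104; bids=[#5:2@97 #3:2@95] asks=[#2:4@104]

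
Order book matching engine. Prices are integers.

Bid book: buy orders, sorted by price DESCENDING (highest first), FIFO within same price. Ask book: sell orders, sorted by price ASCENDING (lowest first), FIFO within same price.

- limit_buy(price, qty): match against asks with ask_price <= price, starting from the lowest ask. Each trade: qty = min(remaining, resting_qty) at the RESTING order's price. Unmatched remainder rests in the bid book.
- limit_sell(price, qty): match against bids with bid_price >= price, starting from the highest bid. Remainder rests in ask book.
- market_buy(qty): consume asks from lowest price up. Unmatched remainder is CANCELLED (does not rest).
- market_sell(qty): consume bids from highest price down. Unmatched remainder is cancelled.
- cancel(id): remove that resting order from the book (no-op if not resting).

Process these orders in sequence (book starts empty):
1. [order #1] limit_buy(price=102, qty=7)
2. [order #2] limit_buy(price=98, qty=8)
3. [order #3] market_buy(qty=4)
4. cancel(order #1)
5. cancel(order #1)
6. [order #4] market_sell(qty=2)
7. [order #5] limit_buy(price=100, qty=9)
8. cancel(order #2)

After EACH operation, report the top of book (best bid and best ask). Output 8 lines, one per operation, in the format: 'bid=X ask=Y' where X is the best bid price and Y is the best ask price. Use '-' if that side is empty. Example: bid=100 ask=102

After op 1 [order #1] limit_buy(price=102, qty=7): fills=none; bids=[#1:7@102] asks=[-]
After op 2 [order #2] limit_buy(price=98, qty=8): fills=none; bids=[#1:7@102 #2:8@98] asks=[-]
After op 3 [order #3] market_buy(qty=4): fills=none; bids=[#1:7@102 #2:8@98] asks=[-]
After op 4 cancel(order #1): fills=none; bids=[#2:8@98] asks=[-]
After op 5 cancel(order #1): fills=none; bids=[#2:8@98] asks=[-]
After op 6 [order #4] market_sell(qty=2): fills=#2x#4:2@98; bids=[#2:6@98] asks=[-]
After op 7 [order #5] limit_buy(price=100, qty=9): fills=none; bids=[#5:9@100 #2:6@98] asks=[-]
After op 8 cancel(order #2): fills=none; bids=[#5:9@100] asks=[-]

Answer: bid=102 ask=-
bid=102 ask=-
bid=102 ask=-
bid=98 ask=-
bid=98 ask=-
bid=98 ask=-
bid=100 ask=-
bid=100 ask=-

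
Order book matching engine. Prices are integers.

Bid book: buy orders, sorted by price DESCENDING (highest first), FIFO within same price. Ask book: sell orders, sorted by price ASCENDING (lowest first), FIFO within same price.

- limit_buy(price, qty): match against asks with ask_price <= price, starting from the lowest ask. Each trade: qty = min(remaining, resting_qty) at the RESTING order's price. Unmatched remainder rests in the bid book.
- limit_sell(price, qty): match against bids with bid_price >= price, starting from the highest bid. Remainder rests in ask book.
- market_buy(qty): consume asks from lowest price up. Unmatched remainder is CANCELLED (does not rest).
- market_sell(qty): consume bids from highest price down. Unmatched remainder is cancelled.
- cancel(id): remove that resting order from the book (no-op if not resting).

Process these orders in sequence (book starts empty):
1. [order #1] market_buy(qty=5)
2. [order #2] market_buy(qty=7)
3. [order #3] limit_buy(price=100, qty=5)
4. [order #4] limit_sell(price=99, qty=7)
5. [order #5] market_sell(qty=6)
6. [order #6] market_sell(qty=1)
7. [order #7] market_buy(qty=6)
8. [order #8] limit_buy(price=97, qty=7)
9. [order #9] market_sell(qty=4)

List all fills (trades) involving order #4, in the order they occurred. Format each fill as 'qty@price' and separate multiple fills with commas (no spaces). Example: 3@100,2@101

Answer: 5@100,2@99

Derivation:
After op 1 [order #1] market_buy(qty=5): fills=none; bids=[-] asks=[-]
After op 2 [order #2] market_buy(qty=7): fills=none; bids=[-] asks=[-]
After op 3 [order #3] limit_buy(price=100, qty=5): fills=none; bids=[#3:5@100] asks=[-]
After op 4 [order #4] limit_sell(price=99, qty=7): fills=#3x#4:5@100; bids=[-] asks=[#4:2@99]
After op 5 [order #5] market_sell(qty=6): fills=none; bids=[-] asks=[#4:2@99]
After op 6 [order #6] market_sell(qty=1): fills=none; bids=[-] asks=[#4:2@99]
After op 7 [order #7] market_buy(qty=6): fills=#7x#4:2@99; bids=[-] asks=[-]
After op 8 [order #8] limit_buy(price=97, qty=7): fills=none; bids=[#8:7@97] asks=[-]
After op 9 [order #9] market_sell(qty=4): fills=#8x#9:4@97; bids=[#8:3@97] asks=[-]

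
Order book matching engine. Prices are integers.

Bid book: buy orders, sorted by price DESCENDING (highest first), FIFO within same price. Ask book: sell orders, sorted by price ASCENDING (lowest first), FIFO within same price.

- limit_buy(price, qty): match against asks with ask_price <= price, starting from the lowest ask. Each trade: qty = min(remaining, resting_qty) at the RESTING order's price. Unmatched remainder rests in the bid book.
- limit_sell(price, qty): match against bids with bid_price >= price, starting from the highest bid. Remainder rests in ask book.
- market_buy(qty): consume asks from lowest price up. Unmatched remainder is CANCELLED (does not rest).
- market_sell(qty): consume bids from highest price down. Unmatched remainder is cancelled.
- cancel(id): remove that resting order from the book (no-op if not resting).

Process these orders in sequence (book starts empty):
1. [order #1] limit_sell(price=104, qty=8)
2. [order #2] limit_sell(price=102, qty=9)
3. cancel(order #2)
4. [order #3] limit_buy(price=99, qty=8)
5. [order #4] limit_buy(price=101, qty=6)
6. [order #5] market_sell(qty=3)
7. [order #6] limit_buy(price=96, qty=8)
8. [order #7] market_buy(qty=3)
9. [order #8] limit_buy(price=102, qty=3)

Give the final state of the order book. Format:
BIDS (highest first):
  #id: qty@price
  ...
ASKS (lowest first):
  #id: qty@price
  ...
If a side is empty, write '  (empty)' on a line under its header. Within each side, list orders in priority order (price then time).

After op 1 [order #1] limit_sell(price=104, qty=8): fills=none; bids=[-] asks=[#1:8@104]
After op 2 [order #2] limit_sell(price=102, qty=9): fills=none; bids=[-] asks=[#2:9@102 #1:8@104]
After op 3 cancel(order #2): fills=none; bids=[-] asks=[#1:8@104]
After op 4 [order #3] limit_buy(price=99, qty=8): fills=none; bids=[#3:8@99] asks=[#1:8@104]
After op 5 [order #4] limit_buy(price=101, qty=6): fills=none; bids=[#4:6@101 #3:8@99] asks=[#1:8@104]
After op 6 [order #5] market_sell(qty=3): fills=#4x#5:3@101; bids=[#4:3@101 #3:8@99] asks=[#1:8@104]
After op 7 [order #6] limit_buy(price=96, qty=8): fills=none; bids=[#4:3@101 #3:8@99 #6:8@96] asks=[#1:8@104]
After op 8 [order #7] market_buy(qty=3): fills=#7x#1:3@104; bids=[#4:3@101 #3:8@99 #6:8@96] asks=[#1:5@104]
After op 9 [order #8] limit_buy(price=102, qty=3): fills=none; bids=[#8:3@102 #4:3@101 #3:8@99 #6:8@96] asks=[#1:5@104]

Answer: BIDS (highest first):
  #8: 3@102
  #4: 3@101
  #3: 8@99
  #6: 8@96
ASKS (lowest first):
  #1: 5@104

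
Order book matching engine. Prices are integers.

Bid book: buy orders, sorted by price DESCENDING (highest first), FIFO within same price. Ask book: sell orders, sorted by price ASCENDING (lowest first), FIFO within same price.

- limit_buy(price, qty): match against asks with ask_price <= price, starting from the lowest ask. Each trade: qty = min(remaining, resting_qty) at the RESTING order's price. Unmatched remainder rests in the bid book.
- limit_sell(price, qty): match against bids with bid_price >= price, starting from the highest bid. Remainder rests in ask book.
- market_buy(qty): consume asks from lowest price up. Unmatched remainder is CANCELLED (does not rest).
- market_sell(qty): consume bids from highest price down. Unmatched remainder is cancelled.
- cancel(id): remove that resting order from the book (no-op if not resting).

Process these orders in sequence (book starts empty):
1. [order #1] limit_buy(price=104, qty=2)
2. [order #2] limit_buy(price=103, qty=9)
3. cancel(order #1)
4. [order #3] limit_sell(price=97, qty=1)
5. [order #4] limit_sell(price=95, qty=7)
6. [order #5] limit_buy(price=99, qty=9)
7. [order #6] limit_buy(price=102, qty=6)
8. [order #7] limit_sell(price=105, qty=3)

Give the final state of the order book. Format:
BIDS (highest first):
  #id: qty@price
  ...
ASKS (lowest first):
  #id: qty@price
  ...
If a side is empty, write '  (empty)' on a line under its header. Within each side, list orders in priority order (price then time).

Answer: BIDS (highest first):
  #2: 1@103
  #6: 6@102
  #5: 9@99
ASKS (lowest first):
  #7: 3@105

Derivation:
After op 1 [order #1] limit_buy(price=104, qty=2): fills=none; bids=[#1:2@104] asks=[-]
After op 2 [order #2] limit_buy(price=103, qty=9): fills=none; bids=[#1:2@104 #2:9@103] asks=[-]
After op 3 cancel(order #1): fills=none; bids=[#2:9@103] asks=[-]
After op 4 [order #3] limit_sell(price=97, qty=1): fills=#2x#3:1@103; bids=[#2:8@103] asks=[-]
After op 5 [order #4] limit_sell(price=95, qty=7): fills=#2x#4:7@103; bids=[#2:1@103] asks=[-]
After op 6 [order #5] limit_buy(price=99, qty=9): fills=none; bids=[#2:1@103 #5:9@99] asks=[-]
After op 7 [order #6] limit_buy(price=102, qty=6): fills=none; bids=[#2:1@103 #6:6@102 #5:9@99] asks=[-]
After op 8 [order #7] limit_sell(price=105, qty=3): fills=none; bids=[#2:1@103 #6:6@102 #5:9@99] asks=[#7:3@105]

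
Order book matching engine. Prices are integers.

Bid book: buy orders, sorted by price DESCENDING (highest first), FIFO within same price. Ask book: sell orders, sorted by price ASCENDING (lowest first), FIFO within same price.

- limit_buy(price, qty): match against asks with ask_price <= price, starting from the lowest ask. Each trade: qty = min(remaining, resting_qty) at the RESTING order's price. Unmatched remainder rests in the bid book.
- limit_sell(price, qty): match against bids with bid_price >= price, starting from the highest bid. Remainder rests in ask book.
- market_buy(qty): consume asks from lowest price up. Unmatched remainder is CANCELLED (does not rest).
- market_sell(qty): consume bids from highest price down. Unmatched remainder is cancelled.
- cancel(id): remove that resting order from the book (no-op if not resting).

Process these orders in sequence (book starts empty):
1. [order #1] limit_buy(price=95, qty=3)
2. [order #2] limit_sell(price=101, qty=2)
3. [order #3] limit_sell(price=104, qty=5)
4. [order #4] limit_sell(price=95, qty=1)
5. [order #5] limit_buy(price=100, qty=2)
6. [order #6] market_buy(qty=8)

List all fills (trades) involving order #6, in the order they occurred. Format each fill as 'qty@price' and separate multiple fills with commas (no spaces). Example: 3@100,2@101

After op 1 [order #1] limit_buy(price=95, qty=3): fills=none; bids=[#1:3@95] asks=[-]
After op 2 [order #2] limit_sell(price=101, qty=2): fills=none; bids=[#1:3@95] asks=[#2:2@101]
After op 3 [order #3] limit_sell(price=104, qty=5): fills=none; bids=[#1:3@95] asks=[#2:2@101 #3:5@104]
After op 4 [order #4] limit_sell(price=95, qty=1): fills=#1x#4:1@95; bids=[#1:2@95] asks=[#2:2@101 #3:5@104]
After op 5 [order #5] limit_buy(price=100, qty=2): fills=none; bids=[#5:2@100 #1:2@95] asks=[#2:2@101 #3:5@104]
After op 6 [order #6] market_buy(qty=8): fills=#6x#2:2@101 #6x#3:5@104; bids=[#5:2@100 #1:2@95] asks=[-]

Answer: 2@101,5@104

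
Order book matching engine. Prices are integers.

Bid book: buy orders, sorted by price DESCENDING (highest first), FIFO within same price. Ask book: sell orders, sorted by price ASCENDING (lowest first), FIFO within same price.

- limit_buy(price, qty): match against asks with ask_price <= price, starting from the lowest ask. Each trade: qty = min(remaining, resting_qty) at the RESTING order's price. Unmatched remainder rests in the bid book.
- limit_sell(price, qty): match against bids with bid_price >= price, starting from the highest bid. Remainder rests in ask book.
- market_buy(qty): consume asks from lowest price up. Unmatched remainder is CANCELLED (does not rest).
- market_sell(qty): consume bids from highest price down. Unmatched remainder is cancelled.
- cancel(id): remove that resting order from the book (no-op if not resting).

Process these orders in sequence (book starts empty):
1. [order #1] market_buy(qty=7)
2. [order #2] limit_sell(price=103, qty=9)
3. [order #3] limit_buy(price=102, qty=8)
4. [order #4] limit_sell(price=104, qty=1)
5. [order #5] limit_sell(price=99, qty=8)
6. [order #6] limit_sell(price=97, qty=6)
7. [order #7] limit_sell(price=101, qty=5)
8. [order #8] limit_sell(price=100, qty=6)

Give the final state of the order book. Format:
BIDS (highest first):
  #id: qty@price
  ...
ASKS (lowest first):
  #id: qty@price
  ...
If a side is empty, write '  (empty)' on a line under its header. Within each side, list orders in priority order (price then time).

Answer: BIDS (highest first):
  (empty)
ASKS (lowest first):
  #6: 6@97
  #8: 6@100
  #7: 5@101
  #2: 9@103
  #4: 1@104

Derivation:
After op 1 [order #1] market_buy(qty=7): fills=none; bids=[-] asks=[-]
After op 2 [order #2] limit_sell(price=103, qty=9): fills=none; bids=[-] asks=[#2:9@103]
After op 3 [order #3] limit_buy(price=102, qty=8): fills=none; bids=[#3:8@102] asks=[#2:9@103]
After op 4 [order #4] limit_sell(price=104, qty=1): fills=none; bids=[#3:8@102] asks=[#2:9@103 #4:1@104]
After op 5 [order #5] limit_sell(price=99, qty=8): fills=#3x#5:8@102; bids=[-] asks=[#2:9@103 #4:1@104]
After op 6 [order #6] limit_sell(price=97, qty=6): fills=none; bids=[-] asks=[#6:6@97 #2:9@103 #4:1@104]
After op 7 [order #7] limit_sell(price=101, qty=5): fills=none; bids=[-] asks=[#6:6@97 #7:5@101 #2:9@103 #4:1@104]
After op 8 [order #8] limit_sell(price=100, qty=6): fills=none; bids=[-] asks=[#6:6@97 #8:6@100 #7:5@101 #2:9@103 #4:1@104]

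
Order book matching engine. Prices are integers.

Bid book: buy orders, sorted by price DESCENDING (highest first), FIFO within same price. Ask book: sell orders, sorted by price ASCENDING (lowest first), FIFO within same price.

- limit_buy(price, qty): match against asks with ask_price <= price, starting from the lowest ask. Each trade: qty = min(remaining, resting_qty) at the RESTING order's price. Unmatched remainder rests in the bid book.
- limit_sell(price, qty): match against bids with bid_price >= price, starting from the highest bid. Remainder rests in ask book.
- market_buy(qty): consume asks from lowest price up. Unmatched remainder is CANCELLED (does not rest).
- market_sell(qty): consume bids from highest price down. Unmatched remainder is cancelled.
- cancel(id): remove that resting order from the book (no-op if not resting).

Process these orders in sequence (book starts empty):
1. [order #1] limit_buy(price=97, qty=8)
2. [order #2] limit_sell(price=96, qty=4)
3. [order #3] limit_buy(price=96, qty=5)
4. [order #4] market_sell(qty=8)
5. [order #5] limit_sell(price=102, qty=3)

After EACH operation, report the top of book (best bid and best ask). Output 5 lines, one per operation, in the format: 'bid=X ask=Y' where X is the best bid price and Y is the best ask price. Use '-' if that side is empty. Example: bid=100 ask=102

Answer: bid=97 ask=-
bid=97 ask=-
bid=97 ask=-
bid=96 ask=-
bid=96 ask=102

Derivation:
After op 1 [order #1] limit_buy(price=97, qty=8): fills=none; bids=[#1:8@97] asks=[-]
After op 2 [order #2] limit_sell(price=96, qty=4): fills=#1x#2:4@97; bids=[#1:4@97] asks=[-]
After op 3 [order #3] limit_buy(price=96, qty=5): fills=none; bids=[#1:4@97 #3:5@96] asks=[-]
After op 4 [order #4] market_sell(qty=8): fills=#1x#4:4@97 #3x#4:4@96; bids=[#3:1@96] asks=[-]
After op 5 [order #5] limit_sell(price=102, qty=3): fills=none; bids=[#3:1@96] asks=[#5:3@102]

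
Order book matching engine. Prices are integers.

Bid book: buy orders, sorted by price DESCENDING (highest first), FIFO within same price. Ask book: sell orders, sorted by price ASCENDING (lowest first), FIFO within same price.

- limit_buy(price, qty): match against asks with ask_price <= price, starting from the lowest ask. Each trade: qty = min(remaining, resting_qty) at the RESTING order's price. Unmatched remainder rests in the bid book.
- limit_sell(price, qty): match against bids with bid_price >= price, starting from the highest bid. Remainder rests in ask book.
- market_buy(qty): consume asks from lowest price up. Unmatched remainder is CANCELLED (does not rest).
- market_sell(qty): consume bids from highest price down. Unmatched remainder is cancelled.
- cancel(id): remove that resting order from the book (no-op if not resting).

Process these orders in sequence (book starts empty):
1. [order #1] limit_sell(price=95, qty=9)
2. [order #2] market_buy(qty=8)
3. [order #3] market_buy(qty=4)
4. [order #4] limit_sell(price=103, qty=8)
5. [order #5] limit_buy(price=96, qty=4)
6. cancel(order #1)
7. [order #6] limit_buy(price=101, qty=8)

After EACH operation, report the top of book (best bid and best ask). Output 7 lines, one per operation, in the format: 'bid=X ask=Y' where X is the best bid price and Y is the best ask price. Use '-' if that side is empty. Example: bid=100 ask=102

After op 1 [order #1] limit_sell(price=95, qty=9): fills=none; bids=[-] asks=[#1:9@95]
After op 2 [order #2] market_buy(qty=8): fills=#2x#1:8@95; bids=[-] asks=[#1:1@95]
After op 3 [order #3] market_buy(qty=4): fills=#3x#1:1@95; bids=[-] asks=[-]
After op 4 [order #4] limit_sell(price=103, qty=8): fills=none; bids=[-] asks=[#4:8@103]
After op 5 [order #5] limit_buy(price=96, qty=4): fills=none; bids=[#5:4@96] asks=[#4:8@103]
After op 6 cancel(order #1): fills=none; bids=[#5:4@96] asks=[#4:8@103]
After op 7 [order #6] limit_buy(price=101, qty=8): fills=none; bids=[#6:8@101 #5:4@96] asks=[#4:8@103]

Answer: bid=- ask=95
bid=- ask=95
bid=- ask=-
bid=- ask=103
bid=96 ask=103
bid=96 ask=103
bid=101 ask=103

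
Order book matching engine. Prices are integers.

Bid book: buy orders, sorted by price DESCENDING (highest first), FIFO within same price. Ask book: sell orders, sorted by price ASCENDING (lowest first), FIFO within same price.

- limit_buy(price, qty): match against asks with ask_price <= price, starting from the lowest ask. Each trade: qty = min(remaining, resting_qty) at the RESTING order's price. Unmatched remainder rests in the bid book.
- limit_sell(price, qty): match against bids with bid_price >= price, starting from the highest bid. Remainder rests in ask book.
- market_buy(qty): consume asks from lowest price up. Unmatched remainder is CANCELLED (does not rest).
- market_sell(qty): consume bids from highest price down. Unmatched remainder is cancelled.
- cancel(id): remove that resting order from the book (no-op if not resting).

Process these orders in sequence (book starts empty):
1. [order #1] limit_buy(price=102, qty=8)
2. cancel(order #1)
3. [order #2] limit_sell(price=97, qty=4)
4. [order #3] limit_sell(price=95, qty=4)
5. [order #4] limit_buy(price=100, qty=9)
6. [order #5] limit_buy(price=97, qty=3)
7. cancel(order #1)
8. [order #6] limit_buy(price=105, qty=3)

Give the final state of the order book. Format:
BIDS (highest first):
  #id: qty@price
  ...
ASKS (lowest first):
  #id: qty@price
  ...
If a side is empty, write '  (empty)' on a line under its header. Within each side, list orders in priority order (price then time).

After op 1 [order #1] limit_buy(price=102, qty=8): fills=none; bids=[#1:8@102] asks=[-]
After op 2 cancel(order #1): fills=none; bids=[-] asks=[-]
After op 3 [order #2] limit_sell(price=97, qty=4): fills=none; bids=[-] asks=[#2:4@97]
After op 4 [order #3] limit_sell(price=95, qty=4): fills=none; bids=[-] asks=[#3:4@95 #2:4@97]
After op 5 [order #4] limit_buy(price=100, qty=9): fills=#4x#3:4@95 #4x#2:4@97; bids=[#4:1@100] asks=[-]
After op 6 [order #5] limit_buy(price=97, qty=3): fills=none; bids=[#4:1@100 #5:3@97] asks=[-]
After op 7 cancel(order #1): fills=none; bids=[#4:1@100 #5:3@97] asks=[-]
After op 8 [order #6] limit_buy(price=105, qty=3): fills=none; bids=[#6:3@105 #4:1@100 #5:3@97] asks=[-]

Answer: BIDS (highest first):
  #6: 3@105
  #4: 1@100
  #5: 3@97
ASKS (lowest first):
  (empty)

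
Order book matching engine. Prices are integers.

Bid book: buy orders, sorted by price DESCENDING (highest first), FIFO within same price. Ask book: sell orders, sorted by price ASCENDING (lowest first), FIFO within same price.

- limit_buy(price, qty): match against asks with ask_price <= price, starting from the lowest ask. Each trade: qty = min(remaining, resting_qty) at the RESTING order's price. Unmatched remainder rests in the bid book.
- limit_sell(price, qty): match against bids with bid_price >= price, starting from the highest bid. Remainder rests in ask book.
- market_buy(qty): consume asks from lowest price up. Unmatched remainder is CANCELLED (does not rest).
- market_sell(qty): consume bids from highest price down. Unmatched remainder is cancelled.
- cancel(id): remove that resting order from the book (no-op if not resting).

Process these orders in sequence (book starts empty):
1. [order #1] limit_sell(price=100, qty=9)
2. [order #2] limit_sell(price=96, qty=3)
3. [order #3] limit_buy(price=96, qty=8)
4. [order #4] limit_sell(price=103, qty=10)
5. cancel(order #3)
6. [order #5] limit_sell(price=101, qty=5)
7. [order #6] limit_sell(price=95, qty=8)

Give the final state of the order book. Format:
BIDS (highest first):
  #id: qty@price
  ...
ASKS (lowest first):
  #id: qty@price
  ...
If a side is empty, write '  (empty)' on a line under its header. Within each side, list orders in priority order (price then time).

After op 1 [order #1] limit_sell(price=100, qty=9): fills=none; bids=[-] asks=[#1:9@100]
After op 2 [order #2] limit_sell(price=96, qty=3): fills=none; bids=[-] asks=[#2:3@96 #1:9@100]
After op 3 [order #3] limit_buy(price=96, qty=8): fills=#3x#2:3@96; bids=[#3:5@96] asks=[#1:9@100]
After op 4 [order #4] limit_sell(price=103, qty=10): fills=none; bids=[#3:5@96] asks=[#1:9@100 #4:10@103]
After op 5 cancel(order #3): fills=none; bids=[-] asks=[#1:9@100 #4:10@103]
After op 6 [order #5] limit_sell(price=101, qty=5): fills=none; bids=[-] asks=[#1:9@100 #5:5@101 #4:10@103]
After op 7 [order #6] limit_sell(price=95, qty=8): fills=none; bids=[-] asks=[#6:8@95 #1:9@100 #5:5@101 #4:10@103]

Answer: BIDS (highest first):
  (empty)
ASKS (lowest first):
  #6: 8@95
  #1: 9@100
  #5: 5@101
  #4: 10@103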